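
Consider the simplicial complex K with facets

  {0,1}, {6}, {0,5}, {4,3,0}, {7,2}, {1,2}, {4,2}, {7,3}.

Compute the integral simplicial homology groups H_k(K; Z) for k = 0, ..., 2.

H_0 ≅ Z^2,  H_1 ≅ Z^2,  H_2 = 0.

We work with the vertex ordering 0 < 1 < 2 < 3 < 4 < 5 < 6 < 7. The simplices of K, each written with vertices in increasing order, are:

  0-simplices (8): [0], [1], [2], [3], [4], [5], [6], [7]
  1-simplices (9): [0,1], [0,3], [0,4], [0,5], [1,2], [2,4], [2,7], [3,4], [3,7]
  2-simplices (1): [0,3,4]

giving chain groups C_0 ≅ Z^8, C_1 ≅ Z^9, C_2 ≅ Z^1.

∂_1: C_1 → C_0 maps an edge to its endpoints' difference, ∂[p,q] = q − p.
The resulting 8×9 matrix has rank 6, and its Smith normal form has invariant factors (1,1,1,1,1,1).

Boundary ∂_2: C_2 → C_1 sends each 2-simplex [p,q,r] to [q,r] − [p,r] + [p,q]. For instance
  ∂[0,3,4] = [3,4] − [0,4] + [0,3].
This gives a 9×1 integer matrix of rank 1; reducing to Smith normal form yields diagonal entries (1).

Now H_k = ker ∂_k / im ∂_{k+1}, so:

  H_0: rank C_0 − rank ∂_1 = 8 − 6 = 2, and the invariant factors of ∂_1 are all 1, so H_0 = Z^2.
  H_1: rank ker ∂_1 − rank ∂_2 = (9 − 6) − 1 = 2, and the invariant factors of ∂_2 are all 1, so H_1 = Z^2.
  H_2: rank ker ∂_2 − rank ∂_3 = (1 − 1) − 0 = 0, and there is no ∂_3, so H_2 = 0.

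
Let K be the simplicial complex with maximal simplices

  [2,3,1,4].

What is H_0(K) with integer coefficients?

H_0 ≅ Z.

Fix the vertex order 1 < 2 < 3 < 4 and write every simplex with vertices in increasing order. Then dim K = 3 and the simplices of K are:

  0-simplices (4): [1], [2], [3], [4]
  1-simplices (6): [1,2], [1,3], [1,4], [2,3], [2,4], [3,4]
  2-simplices (4): [1,2,3], [1,2,4], [1,3,4], [2,3,4]
  3-simplices (1): [1,2,3,4]

so the chain groups are C_0 ≅ Z^4, C_1 ≅ Z^6, C_2 ≅ Z^4, C_3 ≅ Z^1.

Boundary ∂_1: C_1 → C_0 is given by ∂[p,q] = [q] − [p].
The 4×6 boundary matrix has rank 3 and Smith normal form diag(1,1,1).

∂_2: C_2 → C_1 sends each 2-simplex [p,q,r] to [q,r] − [p,r] + [p,q]. For instance
  ∂[1,2,3] = [2,3] − [1,3] + [1,2],
  ∂[1,2,4] = [2,4] − [1,4] + [1,2].
As a 6×4 matrix over Z this has rank 3, with invariant factors (1,1,1).

Boundary ∂_3: C_3 → C_2 sends each 3-simplex σ to the alternating sum Σ_i (−1)^i (σ with its i-th vertex removed). For instance
  ∂[1,2,3,4] = [2,3,4] − [1,3,4] + [1,2,4] − [1,2,3].
This gives a 4×1 integer matrix of rank 1; reducing to Smith normal form yields diagonal entries (1).

Reading off H_k = ker ∂_k / im ∂_{k+1}:

  H_0: rank C_0 − rank ∂_1 = 4 − 3 = 1, and the invariant factors of ∂_1 are all 1, so H_0 ≅ Z.

(K is a triangulation of the 3-simplex.)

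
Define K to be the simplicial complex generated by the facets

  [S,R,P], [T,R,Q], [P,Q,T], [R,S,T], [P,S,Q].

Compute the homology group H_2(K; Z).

H_2 = 0.

We work with the vertex ordering P < Q < R < S < T. The simplices of K, each written with vertices in increasing order, are:

  0-simplices (5): P, Q, R, S, T
  1-simplices (10): PQ, PR, PS, PT, QR, QS, QT, RS, RT, ST
  2-simplices (5): PQS, PQT, PRS, QRT, RST

so the chain groups are C_0 ≅ Z^5, C_1 ≅ Z^10, C_2 ≅ Z^5.

The boundary map ∂_1: C_1 → C_0 maps an edge to its endpoints' difference, ∂[p,q] = q − p. For instance
  ∂ST = T − S.
The resulting 5×10 matrix has rank 4, and its Smith normal form has invariant factors (1,1,1,1).

∂_2: C_2 → C_1 acts by ∂[p,q,r] = [q,r] − [p,r] + [p,q]. For instance
  ∂RST = ST − RT + RS,
  ∂QRT = RT − QT + QR.
As a 10×5 matrix over Z this has rank 5, with invariant factors (1,1,1,1,1).

Computing H_k = (kernel of ∂_k) / (image of ∂_{k+1}):

  H_2: rank ker ∂_2 − rank ∂_3 = (5 − 5) − 0 = 0, and there is no ∂_3, so H_2 = 0.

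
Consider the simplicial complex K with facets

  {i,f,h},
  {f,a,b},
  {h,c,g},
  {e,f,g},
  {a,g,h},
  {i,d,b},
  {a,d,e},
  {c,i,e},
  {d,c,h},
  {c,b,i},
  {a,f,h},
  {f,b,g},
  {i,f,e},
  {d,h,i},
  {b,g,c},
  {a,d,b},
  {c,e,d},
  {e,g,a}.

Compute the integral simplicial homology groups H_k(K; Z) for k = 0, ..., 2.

Take the total order a < b < c < d < e < f < g < h < i on the vertex set. Then K (dimension 2) consists of the simplices:

  0-simplices (9): a, b, c, d, e, f, g, h, i
  1-simplices (27): ab, ad, ae, af, ag, ah, bc, bd, bf, bg, bi, cd, ce, cg, ch, ci, de, dh, di, ef, eg, ei, fg, fh, fi, gh, hi
  2-simplices (18): abd, abf, ade, aeg, afh, agh, bcg, bci, bdi, bfg, cde, cdh, cei, cgh, dhi, efg, efi, fhi

Hence C_0 ≅ Z^9, C_1 ≅ Z^27, C_2 ≅ Z^18.

∂_1: C_1 → C_0 is given by ∂[p,q] = [q] − [p].
This gives a 9×27 integer matrix of rank 8; reducing to Smith normal form yields diagonal entries (1,1,1,1,1,1,1,1).

The boundary map ∂_2: C_2 → C_1 maps a triangle to the signed sum of its edges. For instance
  ∂bdi = di − bi + bd,
  ∂cdh = dh − ch + cd.
As a 27×18 matrix over Z this has rank 18, with invariant factors (1,1,1,1,1,1,1,1,1,1,1,1,1,1,1,1,1,2).

Computing H_k = (kernel of ∂_k) / (image of ∂_{k+1}):

  H_0: rank C_0 − rank ∂_1 = 9 − 8 = 1, and the invariant factors of ∂_1 are all 1, so H_0 ≅ Z.
  H_1: rank ker ∂_1 − rank ∂_2 = (27 − 8) − 18 = 1, and ∂_2 has invariant factor 2 > 1, so H_1 ≅ Z ⊕ Z_2.
  H_2: rank ker ∂_2 − rank ∂_3 = (18 − 18) − 0 = 0, and there is no ∂_3, so H_2 ≅ 0.

H_0 = Z,  H_1 = Z ⊕ Z_2,  H_2 = 0.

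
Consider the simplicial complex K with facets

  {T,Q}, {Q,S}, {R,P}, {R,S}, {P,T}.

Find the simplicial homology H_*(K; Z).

H_0 = Z,  H_1 = Z.

Fix the vertex order P < Q < R < S < T and write every simplex with vertices in increasing order. Then dim K = 1 and the simplices of K are:

  0-simplices (5): P, Q, R, S, T
  1-simplices (5): PR, PT, QS, QT, RS

Hence C_0 ≅ Z^5, C_1 ≅ Z^5.

The boundary map ∂_1: C_1 → C_0 sends each edge [p,q] (with p < q) to q − p.
The 5×5 boundary matrix has rank 4 and Smith normal form diag(1,1,1,1).

Reading off H_k = ker ∂_k / im ∂_{k+1}:

  H_0: rank C_0 − rank ∂_1 = 5 − 4 = 1, and the invariant factors of ∂_1 are all 1, so H_0 ≅ Z.
  H_1: rank ker ∂_1 − rank ∂_2 = (5 − 4) − 0 = 1, and there is no ∂_2, so H_1 ≅ Z.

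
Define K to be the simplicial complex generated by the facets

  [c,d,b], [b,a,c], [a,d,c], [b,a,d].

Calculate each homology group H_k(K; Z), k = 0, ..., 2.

Fix the vertex order a < b < c < d and write every simplex with vertices in increasing order. Then dim K = 2 and the simplices of K are:

  0-simplices (4): a, b, c, d
  1-simplices (6): ab, ac, ad, bc, bd, cd
  2-simplices (4): abc, abd, acd, bcd

giving chain groups C_0 ≅ Z^4, C_1 ≅ Z^6, C_2 ≅ Z^4.

Boundary ∂_1: C_1 → C_0 is given by ∂[p,q] = [q] − [p]. For instance
  ∂ab = b − a.
The 4×6 boundary matrix has rank 3 and Smith normal form diag(1,1,1).

The boundary map ∂_2: C_2 → C_1 acts by ∂[p,q,r] = [q,r] − [p,r] + [p,q]. For instance
  ∂bcd = cd − bd + bc,
  ∂abc = bc − ac + ab.
The resulting 6×4 matrix has rank 3, and its Smith normal form has invariant factors (1,1,1).

Reading off H_k = ker ∂_k / im ∂_{k+1}:

  H_0: rank C_0 − rank ∂_1 = 4 − 3 = 1, and the invariant factors of ∂_1 are all 1, so H_0 = Z.
  H_1: rank ker ∂_1 − rank ∂_2 = (6 − 3) − 3 = 0, and the invariant factors of ∂_2 are all 1, so H_1 = 0.
  H_2: rank ker ∂_2 − rank ∂_3 = (4 − 3) − 0 = 1, and there is no ∂_3, so H_2 = Z.

H_0 ≅ Z,  H_1 = 0,  H_2 ≅ Z.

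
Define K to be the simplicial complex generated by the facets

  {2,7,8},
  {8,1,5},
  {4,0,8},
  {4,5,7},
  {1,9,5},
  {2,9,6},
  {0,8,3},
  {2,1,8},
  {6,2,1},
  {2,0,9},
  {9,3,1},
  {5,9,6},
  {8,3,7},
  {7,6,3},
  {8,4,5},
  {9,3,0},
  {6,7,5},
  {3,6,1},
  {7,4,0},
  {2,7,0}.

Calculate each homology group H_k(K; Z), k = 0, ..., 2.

H_0 ≅ Z,  H_1 ≅ Z ⊕ Z/2Z,  H_2 = 0.

Take the total order 0 < 1 < 2 < 3 < 4 < 5 < 6 < 7 < 8 < 9 on the vertex set. Then K (dimension 2) consists of the simplices:

  0-simplices (10): [0], [1], [2], [3], [4], [5], [6], [7], [8], [9]
  1-simplices (30): (30 of them)
  2-simplices (20): (20 of them)

giving chain groups C_0 ≅ Z^10, C_1 ≅ Z^30, C_2 ≅ Z^20.

The boundary map ∂_1: C_1 → C_0 maps an edge to its endpoints' difference, ∂[p,q] = q − p. For instance
  ∂[4,8] = [8] − [4].
The 10×30 boundary matrix has rank 9 and Smith normal form diag(1,1,1,1,1,1,1,1,1).

Boundary ∂_2: C_2 → C_1 maps a triangle to the signed sum of its edges. For instance
  ∂[4,5,7] = [5,7] − [4,7] + [4,5],
  ∂[1,5,8] = [5,8] − [1,8] + [1,5].
The 30×20 boundary matrix has rank 20 and Smith normal form diag(1,1,1,1,1,1,1,1,1,1,1,1,1,1,1,1,1,1,1,2).

Now H_k = ker ∂_k / im ∂_{k+1}, so:

  H_0: rank C_0 − rank ∂_1 = 10 − 9 = 1, and the invariant factors of ∂_1 are all 1, so H_0 ≅ Z.
  H_1: rank ker ∂_1 − rank ∂_2 = (30 − 9) − 20 = 1, and ∂_2 has invariant factor 2 > 1, so H_1 ≅ Z ⊕ Z/2Z.
  H_2: rank ker ∂_2 − rank ∂_3 = (20 − 20) − 0 = 0, and there is no ∂_3, so H_2 ≅ 0.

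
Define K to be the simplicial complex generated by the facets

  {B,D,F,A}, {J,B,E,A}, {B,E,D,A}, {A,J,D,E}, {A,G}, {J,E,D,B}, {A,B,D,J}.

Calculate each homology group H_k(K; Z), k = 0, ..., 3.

Fix the vertex order A < B < D < E < F < G < J and write every simplex with vertices in increasing order. Then dim K = 3 and the simplices of K are:

  0-simplices (7): A, B, D, E, F, G, J
  1-simplices (14): AB, AD, AE, AF, AG, AJ, BD, BE, BF, BJ, DE, DF, DJ, EJ
  2-simplices (13): ABD, ABE, ABF, ABJ, ADE, ADF, ADJ, AEJ, BDE, BDF, BDJ, BEJ, DEJ
  3-simplices (6): ABDE, ABDF, ABDJ, ABEJ, ADEJ, BDEJ

Hence C_0 ≅ Z^7, C_1 ≅ Z^14, C_2 ≅ Z^13, C_3 ≅ Z^6.

The boundary map ∂_1: C_1 → C_0 sends each edge [p,q] (with p < q) to q − p. For instance
  ∂DF = F − D.
The resulting 7×14 matrix has rank 6, and its Smith normal form has invariant factors (1,1,1,1,1,1).

The boundary map ∂_2: C_2 → C_1 maps a triangle to the signed sum of its edges. For instance
  ∂ABE = BE − AE + AB,
  ∂BDE = DE − BE + BD.
As a 14×13 matrix over Z this has rank 8, with invariant factors (1,1,1,1,1,1,1,1).

Boundary ∂_3: C_3 → C_2 sends each 3-simplex σ to the alternating sum Σ_i (−1)^i (σ with its i-th vertex removed). For instance
  ∂ABEJ = BEJ − AEJ + ABJ − ABE,
  ∂BDEJ = DEJ − BEJ + BDJ − BDE.
This gives a 13×6 integer matrix of rank 5; reducing to Smith normal form yields diagonal entries (1,1,1,1,1).

From H_k ≅ ker(∂_k) / im(∂_{k+1}) we obtain:

  H_0: rank C_0 − rank ∂_1 = 7 − 6 = 1, and the invariant factors of ∂_1 are all 1, so H_0 ≅ Z.
  H_1: rank ker ∂_1 − rank ∂_2 = (14 − 6) − 8 = 0, and the invariant factors of ∂_2 are all 1, so H_1 ≅ 0.
  H_2: rank ker ∂_2 − rank ∂_3 = (13 − 8) − 5 = 0, and the invariant factors of ∂_3 are all 1, so H_2 ≅ 0.
  H_3: rank ker ∂_3 − rank ∂_4 = (6 − 5) − 0 = 1, and there is no ∂_4, so H_3 ≅ Z.

As a check, the Euler characteristic is 7 − 14 + 13 − 6 = 0, which agrees with 1 − 0 + 0 − 1 = 0.

H_0 ≅ Z,  H_1 = 0,  H_2 = 0,  H_3 ≅ Z.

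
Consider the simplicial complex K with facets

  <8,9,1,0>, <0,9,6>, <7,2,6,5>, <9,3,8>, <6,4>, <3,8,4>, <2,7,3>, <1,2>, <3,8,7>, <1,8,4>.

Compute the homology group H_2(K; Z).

H_2 = 0.

We work with the vertex ordering 0 < 1 < 2 < 3 < 4 < 5 < 6 < 7 < 8 < 9. The simplices of K, each written with vertices in increasing order, are:

  0-simplices (10): [0], [1], [2], [3], [4], [5], [6], [7], [8], [9]
  1-simplices (24): (24 of them)
  2-simplices (14): [0,1,8], [0,1,9], [0,6,9], [0,8,9], [1,4,8], [1,8,9], [2,3,7], [2,5,6], [2,5,7], [2,6,7], [3,4,8], [3,7,8], [3,8,9], [5,6,7]
  3-simplices (2): [0,1,8,9], [2,5,6,7]

so the chain groups are C_0 ≅ Z^10, C_1 ≅ Z^24, C_2 ≅ Z^14, C_3 ≅ Z^2.

Boundary ∂_1: C_1 → C_0 is given by ∂[p,q] = [q] − [p]. For instance
  ∂[3,4] = [4] − [3].
The resulting 10×24 matrix has rank 9, and its Smith normal form has invariant factors (1,1,1,1,1,1,1,1,1).

The boundary map ∂_2: C_2 → C_1 maps a triangle to the signed sum of its edges. For instance
  ∂[2,5,7] = [5,7] − [2,7] + [2,5],
  ∂[3,7,8] = [7,8] − [3,8] + [3,7].
The 24×14 boundary matrix has rank 12 and Smith normal form diag(1,1,1,1,1,1,1,1,1,1,1,1).

Boundary ∂_3: C_3 → C_2 sends each 3-simplex σ to the alternating sum Σ_i (−1)^i (σ with its i-th vertex removed). For instance
  ∂[0,1,8,9] = [1,8,9] − [0,8,9] + [0,1,9] − [0,1,8],
  ∂[2,5,6,7] = [5,6,7] − [2,6,7] + [2,5,7] − [2,5,6].
This gives a 14×2 integer matrix of rank 2; reducing to Smith normal form yields diagonal entries (1,1).

Reading off H_k = ker ∂_k / im ∂_{k+1}:

  H_2: rank ker ∂_2 − rank ∂_3 = (14 − 12) − 2 = 0, and the invariant factors of ∂_3 are all 1, so H_2 = 0.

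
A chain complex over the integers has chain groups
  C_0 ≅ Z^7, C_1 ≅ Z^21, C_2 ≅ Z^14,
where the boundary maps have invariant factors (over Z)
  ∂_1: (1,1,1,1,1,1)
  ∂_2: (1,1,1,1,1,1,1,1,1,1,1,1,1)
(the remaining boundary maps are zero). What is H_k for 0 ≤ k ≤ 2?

H_0 = Z,  H_1 = Z^2,  H_2 = Z.

H_0: b_0 = 7 − 0 − 6 = 1; torsion from ∂_1 factors > 1: none. So H_0 = Z.
H_1: b_1 = 21 − 6 − 13 = 2; torsion from ∂_2 factors > 1: none. So H_1 = Z^2.
H_2: b_2 = 14 − 13 − 0 = 1; torsion from ∂_3 factors > 1: none. So H_2 = Z.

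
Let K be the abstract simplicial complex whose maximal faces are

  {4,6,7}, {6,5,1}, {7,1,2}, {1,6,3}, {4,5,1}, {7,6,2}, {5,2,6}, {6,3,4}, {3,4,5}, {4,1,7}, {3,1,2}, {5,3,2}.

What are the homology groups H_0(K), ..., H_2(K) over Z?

H_0 = Z,  H_1 = Z/2,  H_2 = 0.

Order the vertices as 1 < 2 < 3 < 4 < 5 < 6 < 7. Listing each simplex with vertices in this order, K has dimension 2 with simplices:

  0-simplices (7): [1], [2], [3], [4], [5], [6], [7]
  1-simplices (18): [1,2], [1,3], [1,4], [1,5], [1,6], [1,7], [2,3], [2,5], [2,6], [2,7], [3,4], [3,5], [3,6], [4,5], [4,6], [4,7], [5,6], [6,7]
  2-simplices (12): [1,2,3], [1,2,7], [1,3,6], [1,4,5], [1,4,7], [1,5,6], [2,3,5], [2,5,6], [2,6,7], [3,4,5], [3,4,6], [4,6,7]

giving chain groups C_0 ≅ Z^7, C_1 ≅ Z^18, C_2 ≅ Z^12.

∂_1: C_1 → C_0 maps an edge to its endpoints' difference, ∂[p,q] = q − p. For instance
  ∂[4,5] = [5] − [4].
This gives a 7×18 integer matrix of rank 6; reducing to Smith normal form yields diagonal entries (1,1,1,1,1,1).

∂_2: C_2 → C_1 acts by ∂[p,q,r] = [q,r] − [p,r] + [p,q]. For instance
  ∂[1,4,5] = [4,5] − [1,5] + [1,4],
  ∂[4,6,7] = [6,7] − [4,7] + [4,6].
The 18×12 boundary matrix has rank 12 and Smith normal form diag(1,1,1,1,1,1,1,1,1,1,1,2).

From H_k ≅ ker(∂_k) / im(∂_{k+1}) we obtain:

  H_0: rank C_0 − rank ∂_1 = 7 − 6 = 1, and the invariant factors of ∂_1 are all 1, so H_0 = Z.
  H_1: rank ker ∂_1 − rank ∂_2 = (18 − 6) − 12 = 0, and ∂_2 has invariant factor 2 > 1, so H_1 = Z/2.
  H_2: rank ker ∂_2 − rank ∂_3 = (12 − 12) − 0 = 0, and there is no ∂_3, so H_2 = 0.

As a check, the Euler characteristic is 7 − 18 + 12 = 1, which agrees with 1 − 0 + 0 = 1.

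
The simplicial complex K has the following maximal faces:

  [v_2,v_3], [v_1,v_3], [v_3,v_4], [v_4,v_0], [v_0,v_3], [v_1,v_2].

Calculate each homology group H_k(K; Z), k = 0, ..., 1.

We work with the vertex ordering v_0 < v_1 < v_2 < v_3 < v_4. The simplices of K, each written with vertices in increasing order, are:

  0-simplices (5): [v_0], [v_1], [v_2], [v_3], [v_4]
  1-simplices (6): [v_0,v_3], [v_0,v_4], [v_1,v_2], [v_1,v_3], [v_2,v_3], [v_3,v_4]

so the chain groups are C_0 ≅ Z^5, C_1 ≅ Z^6.

The boundary map ∂_1: C_1 → C_0 sends each edge [p,q] (with p < q) to q − p. For instance
  ∂[v_0,v_4] = [v_4] − [v_0].
The 5×6 boundary matrix has rank 4 and Smith normal form diag(1,1,1,1).

Computing H_k = (kernel of ∂_k) / (image of ∂_{k+1}):

  H_0: rank C_0 − rank ∂_1 = 5 − 4 = 1, and the invariant factors of ∂_1 are all 1, so H_0 = Z.
  H_1: rank ker ∂_1 − rank ∂_2 = (6 − 4) − 0 = 2, and there is no ∂_2, so H_1 = Z^2.

H_0 = Z,  H_1 = Z^2.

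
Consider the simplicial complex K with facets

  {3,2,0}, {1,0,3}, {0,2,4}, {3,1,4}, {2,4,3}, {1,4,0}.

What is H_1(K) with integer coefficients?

Take the total order 0 < 1 < 2 < 3 < 4 on the vertex set. Then K (dimension 2) consists of the simplices:

  0-simplices (5): [0], [1], [2], [3], [4]
  1-simplices (9): [0,1], [0,2], [0,3], [0,4], [1,3], [1,4], [2,3], [2,4], [3,4]
  2-simplices (6): [0,1,3], [0,1,4], [0,2,3], [0,2,4], [1,3,4], [2,3,4]

giving chain groups C_0 ≅ Z^5, C_1 ≅ Z^9, C_2 ≅ Z^6.

∂_1: C_1 → C_0 is given by ∂[p,q] = [q] − [p].
The resulting 5×9 matrix has rank 4, and its Smith normal form has invariant factors (1,1,1,1).

∂_2: C_2 → C_1 acts by ∂[p,q,r] = [q,r] − [p,r] + [p,q]. For instance
  ∂[0,2,4] = [2,4] − [0,4] + [0,2],
  ∂[0,2,3] = [2,3] − [0,3] + [0,2].
This gives a 9×6 integer matrix of rank 5; reducing to Smith normal form yields diagonal entries (1,1,1,1,1).

Now H_k = ker ∂_k / im ∂_{k+1}, so:

  H_1: rank ker ∂_1 − rank ∂_2 = (9 − 4) − 5 = 0, and the invariant factors of ∂_2 are all 1, so H_1 ≅ 0.

(K is a triangulation of the 2-sphere S^2.)

H_1 ≅ 0.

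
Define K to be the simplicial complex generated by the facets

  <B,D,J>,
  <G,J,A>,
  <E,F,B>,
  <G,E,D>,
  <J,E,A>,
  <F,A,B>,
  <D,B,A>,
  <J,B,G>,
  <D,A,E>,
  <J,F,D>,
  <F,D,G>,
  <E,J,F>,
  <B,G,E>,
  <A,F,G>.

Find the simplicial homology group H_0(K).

Take the total order A < B < D < E < F < G < J on the vertex set. Then K (dimension 2) consists of the simplices:

  0-simplices (7): A, B, D, E, F, G, J
  1-simplices (21): AB, AD, AE, AF, AG, AJ, BD, BE, BF, BG, BJ, DE, DF, DG, DJ, EF, EG, EJ, FG, FJ, GJ
  2-simplices (14): ABD, ABF, ADE, AEJ, AFG, AGJ, BDJ, BEF, BEG, BGJ, DEG, DFG, DFJ, EFJ

Hence C_0 ≅ Z^7, C_1 ≅ Z^21, C_2 ≅ Z^14.

∂_1: C_1 → C_0 is given by ∂[p,q] = [q] − [p].
The 7×21 boundary matrix has rank 6 and Smith normal form diag(1,1,1,1,1,1).

Boundary ∂_2: C_2 → C_1 sends each 2-simplex [p,q,r] to [q,r] − [p,r] + [p,q]. For instance
  ∂ADE = DE − AE + AD,
  ∂DEG = EG − DG + DE.
The resulting 21×14 matrix has rank 13, and its Smith normal form has invariant factors (1,1,1,1,1,1,1,1,1,1,1,1,1).

From H_k ≅ ker(∂_k) / im(∂_{k+1}) we obtain:

  H_0: rank C_0 − rank ∂_1 = 7 − 6 = 1, and the invariant factors of ∂_1 are all 1, so H_0 ≅ Z.

H_0 ≅ Z.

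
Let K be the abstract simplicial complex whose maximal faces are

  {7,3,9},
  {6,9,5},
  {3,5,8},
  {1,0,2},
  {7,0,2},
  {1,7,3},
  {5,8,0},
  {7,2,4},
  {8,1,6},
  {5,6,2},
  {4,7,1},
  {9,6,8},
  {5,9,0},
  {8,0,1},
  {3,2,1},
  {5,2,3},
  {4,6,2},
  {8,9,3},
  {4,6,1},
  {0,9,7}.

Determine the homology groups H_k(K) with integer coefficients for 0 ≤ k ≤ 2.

Order the vertices as 0 < 1 < 2 < 3 < 4 < 5 < 6 < 7 < 8 < 9. Listing each simplex with vertices in this order, K has dimension 2 with simplices:

  0-simplices (10): [0], [1], [2], [3], [4], [5], [6], [7], [8], [9]
  1-simplices (30): (30 of them)
  2-simplices (20): (20 of them)

giving chain groups C_0 ≅ Z^10, C_1 ≅ Z^30, C_2 ≅ Z^20.

Boundary ∂_1: C_1 → C_0 sends each edge [p,q] (with p < q) to q − p.
The 10×30 boundary matrix has rank 9 and Smith normal form diag(1,1,1,1,1,1,1,1,1).

∂_2: C_2 → C_1 acts by ∂[p,q,r] = [q,r] − [p,r] + [p,q]. For instance
  ∂[0,7,9] = [7,9] − [0,9] + [0,7],
  ∂[0,1,8] = [1,8] − [0,8] + [0,1].
As a 30×20 matrix over Z this has rank 20, with invariant factors (1,1,1,1,1,1,1,1,1,1,1,1,1,1,1,1,1,1,1,2).

From H_k ≅ ker(∂_k) / im(∂_{k+1}) we obtain:

  H_0: rank C_0 − rank ∂_1 = 10 − 9 = 1, and the invariant factors of ∂_1 are all 1, so H_0 = Z.
  H_1: rank ker ∂_1 − rank ∂_2 = (30 − 9) − 20 = 1, and ∂_2 has invariant factor 2 > 1, so H_1 = Z ⊕ Z/2.
  H_2: rank ker ∂_2 − rank ∂_3 = (20 − 20) − 0 = 0, and there is no ∂_3, so H_2 = 0.

(K is a triangulation of the Klein bottle.)

H_0 ≅ Z,  H_1 ≅ Z ⊕ Z/2,  H_2 = 0.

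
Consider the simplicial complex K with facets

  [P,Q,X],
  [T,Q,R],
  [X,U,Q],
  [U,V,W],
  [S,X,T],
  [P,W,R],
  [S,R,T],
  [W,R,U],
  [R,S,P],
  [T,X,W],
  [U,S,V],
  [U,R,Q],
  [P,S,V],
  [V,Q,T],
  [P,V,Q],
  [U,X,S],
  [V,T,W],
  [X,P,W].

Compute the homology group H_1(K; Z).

K has 9 vertices, 27 edges, 18 triangles.
rank ∂_1 = 8, rank ∂_2 = 17 ⇒ b_1 = 27 − 8 − 17 = 2; all invariant factors of ∂_2 are 1 so no torsion. So H_1 ≅ Z^2.

H_1 ≅ Z^2.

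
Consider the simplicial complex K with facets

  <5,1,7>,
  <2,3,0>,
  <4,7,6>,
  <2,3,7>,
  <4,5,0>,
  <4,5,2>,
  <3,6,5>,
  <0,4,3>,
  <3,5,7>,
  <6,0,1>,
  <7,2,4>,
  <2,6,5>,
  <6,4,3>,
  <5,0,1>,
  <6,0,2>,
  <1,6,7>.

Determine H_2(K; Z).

H_2 ≅ Z.

We work with the vertex ordering 0 < 1 < 2 < 3 < 4 < 5 < 6 < 7. The simplices of K, each written with vertices in increasing order, are:

  0-simplices (8): [0], [1], [2], [3], [4], [5], [6], [7]
  1-simplices (24): (24 of them)
  2-simplices (16): [0,1,5], [0,1,6], [0,2,3], [0,2,6], [0,3,4], [0,4,5], [1,5,7], [1,6,7], [2,3,7], [2,4,5], [2,4,7], [2,5,6], [3,4,6], [3,5,6], [3,5,7], [4,6,7]

giving chain groups C_0 ≅ Z^8, C_1 ≅ Z^24, C_2 ≅ Z^16.

Boundary ∂_1: C_1 → C_0 sends each edge [p,q] (with p < q) to q − p.
The resulting 8×24 matrix has rank 7, and its Smith normal form has invariant factors (1,1,1,1,1,1,1).

∂_2: C_2 → C_1 sends each 2-simplex [p,q,r] to [q,r] − [p,r] + [p,q]. For instance
  ∂[0,2,3] = [2,3] − [0,3] + [0,2],
  ∂[2,4,5] = [4,5] − [2,5] + [2,4].
As a 24×16 matrix over Z this has rank 15, with invariant factors (1,1,1,1,1,1,1,1,1,1,1,1,1,1,1).

From H_k ≅ ker(∂_k) / im(∂_{k+1}) we obtain:

  H_2: rank ker ∂_2 − rank ∂_3 = (16 − 15) − 0 = 1, and there is no ∂_3, so H_2 ≅ Z.

(K is a triangulation of the torus T^2.)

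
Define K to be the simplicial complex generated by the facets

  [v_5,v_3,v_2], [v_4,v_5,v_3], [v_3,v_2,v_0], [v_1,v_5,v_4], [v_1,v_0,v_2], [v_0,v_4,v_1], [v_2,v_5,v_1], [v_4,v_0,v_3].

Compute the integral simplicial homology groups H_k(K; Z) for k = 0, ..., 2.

H_0 ≅ Z,  H_1 = 0,  H_2 ≅ Z.

K has 6 vertices, 12 edges, 8 triangles.
rank ∂_0 = 0, rank ∂_1 = 5 ⇒ b_0 = 6 − 0 − 5 = 1; all invariant factors of ∂_1 are 1 so no torsion. So H_0 ≅ Z.
rank ∂_1 = 5, rank ∂_2 = 7 ⇒ b_1 = 12 − 5 − 7 = 0; all invariant factors of ∂_2 are 1 so no torsion. So H_1 ≅ 0.
rank ∂_2 = 7, rank ∂_3 = 0 ⇒ b_2 = 8 − 7 − 0 = 1. So H_2 ≅ Z.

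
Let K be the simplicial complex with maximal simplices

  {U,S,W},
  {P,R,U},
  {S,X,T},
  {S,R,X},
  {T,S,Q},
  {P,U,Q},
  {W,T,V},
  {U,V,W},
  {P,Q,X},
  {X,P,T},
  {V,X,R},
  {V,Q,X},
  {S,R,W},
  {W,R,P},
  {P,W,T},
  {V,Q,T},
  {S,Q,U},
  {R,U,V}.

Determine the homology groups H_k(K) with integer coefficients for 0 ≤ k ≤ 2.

We work with the vertex ordering P < Q < R < S < T < U < V < W < X. The simplices of K, each written with vertices in increasing order, are:

  0-simplices (9): P, Q, R, S, T, U, V, W, X
  1-simplices (27): PQ, PR, PT, PU, PW, PX, QS, QT, QU, QV, QX, RS, RU, RV, RW, RX, ST, SU, SW, SX, TV, TW, TX, UV, UW, VW, VX
  2-simplices (18): PQU, PQX, PRU, PRW, PTW, PTX, QST, QSU, QTV, QVX, RSW, RSX, RUV, RVX, STX, SUW, TVW, UVW

giving chain groups C_0 ≅ Z^9, C_1 ≅ Z^27, C_2 ≅ Z^18.

The boundary map ∂_1: C_1 → C_0 sends each edge [p,q] (with p < q) to q − p. For instance
  ∂QV = V − Q.
This gives a 9×27 integer matrix of rank 8; reducing to Smith normal form yields diagonal entries (1,1,1,1,1,1,1,1).

The boundary map ∂_2: C_2 → C_1 maps a triangle to the signed sum of its edges. For instance
  ∂RVX = VX − RX + RV,
  ∂PQU = QU − PU + PQ.
This gives a 27×18 integer matrix of rank 18; reducing to Smith normal form yields diagonal entries (1,1,1,1,1,1,1,1,1,1,1,1,1,1,1,1,1,2).

From H_k ≅ ker(∂_k) / im(∂_{k+1}) we obtain:

  H_0: rank C_0 − rank ∂_1 = 9 − 8 = 1, and the invariant factors of ∂_1 are all 1, so H_0 = Z.
  H_1: rank ker ∂_1 − rank ∂_2 = (27 − 8) − 18 = 1, and ∂_2 has invariant factor 2 > 1, so H_1 = Z ⊕ Z_2.
  H_2: rank ker ∂_2 − rank ∂_3 = (18 − 18) − 0 = 0, and there is no ∂_3, so H_2 = 0.

As a check, the Euler characteristic is 9 − 27 + 18 = 0, which agrees with 1 − 1 + 0 = 0.

H_0 ≅ Z,  H_1 ≅ Z ⊕ Z_2,  H_2 = 0.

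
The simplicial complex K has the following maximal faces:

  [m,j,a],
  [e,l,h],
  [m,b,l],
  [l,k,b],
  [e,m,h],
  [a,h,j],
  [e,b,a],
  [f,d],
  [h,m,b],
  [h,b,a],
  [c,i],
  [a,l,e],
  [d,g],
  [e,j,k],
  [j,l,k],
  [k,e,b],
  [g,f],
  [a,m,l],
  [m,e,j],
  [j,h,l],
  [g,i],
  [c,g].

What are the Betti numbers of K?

We work with the vertex ordering a < b < c < d < e < f < g < h < i < j < k < l < m. The simplices of K, each written with vertices in increasing order, are:

  0-simplices (13): a, b, c, d, e, f, g, h, i, j, k, l, m
  1-simplices (30): ab, ae, ah, aj, al, am, be, bh, bk, bl, bm, cg, ci, df, dg, eh, ej, ek, el, em, fg, gi, hj, hl, hm, jk, jl, jm, kl, lm
  2-simplices (16): abe, abh, ael, ahj, ajm, alm, bek, bhm, bkl, blm, ehl, ehm, ejk, ejm, hjl, jkl

giving chain groups C_0 ≅ Z^13, C_1 ≅ Z^30, C_2 ≅ Z^16.

∂_1: C_1 → C_0 maps an edge to its endpoints' difference, ∂[p,q] = q − p.
The 13×30 boundary matrix has rank 11 and Smith normal form diag(1,1,1,1,1,1,1,1,1,1,1).

The boundary map ∂_2: C_2 → C_1 sends each 2-simplex [p,q,r] to [q,r] − [p,r] + [p,q]. For instance
  ∂ajm = jm − am + aj,
  ∂bek = ek − bk + be.
The 30×16 boundary matrix has rank 15 and Smith normal form diag(1,1,1,1,1,1,1,1,1,1,1,1,1,1,1).

From H_k ≅ ker(∂_k) / im(∂_{k+1}) we obtain:

  H_0: rank C_0 − rank ∂_1 = 13 − 11 = 2, and the invariant factors of ∂_1 are all 1, so H_0 = Z^2.
  H_1: rank ker ∂_1 − rank ∂_2 = (30 − 11) − 15 = 4, and the invariant factors of ∂_2 are all 1, so H_1 = Z^4.
  H_2: rank ker ∂_2 − rank ∂_3 = (16 − 15) − 0 = 1, and there is no ∂_3, so H_2 = Z.

As a check, the Euler characteristic is 13 − 30 + 16 = -1, which agrees with 2 − 4 + 1 = -1.

Hence the Betti numbers are b_0 = 2, b_1 = 4, b_2 = 1.

b_0 = 2, b_1 = 4, b_2 = 1.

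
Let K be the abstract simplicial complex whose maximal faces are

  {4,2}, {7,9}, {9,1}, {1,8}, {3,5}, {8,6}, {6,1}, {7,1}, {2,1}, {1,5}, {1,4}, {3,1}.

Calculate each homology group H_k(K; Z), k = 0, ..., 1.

Fix the vertex order 1 < 2 < 3 < 4 < 5 < 6 < 7 < 8 < 9 and write every simplex with vertices in increasing order. Then dim K = 1 and the simplices of K are:

  0-simplices (9): [1], [2], [3], [4], [5], [6], [7], [8], [9]
  1-simplices (12): [1,2], [1,3], [1,4], [1,5], [1,6], [1,7], [1,8], [1,9], [2,4], [3,5], [6,8], [7,9]

so the chain groups are C_0 ≅ Z^9, C_1 ≅ Z^12.

The boundary map ∂_1: C_1 → C_0 is given by ∂[p,q] = [q] − [p]. For instance
  ∂[1,5] = [5] − [1].
This gives a 9×12 integer matrix of rank 8; reducing to Smith normal form yields diagonal entries (1,1,1,1,1,1,1,1).

From H_k ≅ ker(∂_k) / im(∂_{k+1}) we obtain:

  H_0: rank C_0 − rank ∂_1 = 9 − 8 = 1, and the invariant factors of ∂_1 are all 1, so H_0 ≅ Z.
  H_1: rank ker ∂_1 − rank ∂_2 = (12 − 8) − 0 = 4, and there is no ∂_2, so H_1 ≅ Z^4.

As a check, the Euler characteristic is 9 − 12 = -3, which agrees with 1 − 4 = -3.

H_0 = Z,  H_1 = Z^4.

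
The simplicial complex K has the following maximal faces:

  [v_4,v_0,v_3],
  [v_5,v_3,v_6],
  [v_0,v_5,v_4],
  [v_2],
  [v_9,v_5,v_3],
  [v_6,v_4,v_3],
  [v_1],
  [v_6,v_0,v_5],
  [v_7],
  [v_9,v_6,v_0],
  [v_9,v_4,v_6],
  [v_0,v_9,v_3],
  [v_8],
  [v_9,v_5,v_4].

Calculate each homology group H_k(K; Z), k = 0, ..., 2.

H_0 = Z^5,  H_1 = Z/2Z,  H_2 = 0.

We work with the vertex ordering v_0 < v_1 < v_2 < v_3 < v_4 < v_5 < v_6 < v_7 < v_8 < v_9. The simplices of K, each written with vertices in increasing order, are:

  0-simplices (10): [v_0], [v_1], [v_2], [v_3], [v_4], [v_5], [v_6], [v_7], [v_8], [v_9]
  1-simplices (15): (15 of them)
  2-simplices (10): [v_0,v_3,v_4], [v_0,v_3,v_9], [v_0,v_4,v_5], [v_0,v_5,v_6], [v_0,v_6,v_9], [v_3,v_4,v_6], [v_3,v_5,v_6], [v_3,v_5,v_9], [v_4,v_5,v_9], [v_4,v_6,v_9]

Hence C_0 ≅ Z^10, C_1 ≅ Z^15, C_2 ≅ Z^10.

The boundary map ∂_1: C_1 → C_0 maps an edge to its endpoints' difference, ∂[p,q] = q − p.
The 10×15 boundary matrix has rank 5 and Smith normal form diag(1,1,1,1,1).

The boundary map ∂_2: C_2 → C_1 sends each 2-simplex [p,q,r] to [q,r] − [p,r] + [p,q]. For instance
  ∂[v_4,v_5,v_9] = [v_5,v_9] − [v_4,v_9] + [v_4,v_5],
  ∂[v_0,v_5,v_6] = [v_5,v_6] − [v_0,v_6] + [v_0,v_5].
As a 15×10 matrix over Z this has rank 10, with invariant factors (1,1,1,1,1,1,1,1,1,2).

Now H_k = ker ∂_k / im ∂_{k+1}, so:

  H_0: rank C_0 − rank ∂_1 = 10 − 5 = 5, and the invariant factors of ∂_1 are all 1, so H_0 = Z^5.
  H_1: rank ker ∂_1 − rank ∂_2 = (15 − 5) − 10 = 0, and ∂_2 has invariant factor 2 > 1, so H_1 = Z/2Z.
  H_2: rank ker ∂_2 − rank ∂_3 = (10 − 10) − 0 = 0, and there is no ∂_3, so H_2 = 0.

(K is a triangulation of the disjoint union of a set of 4 points and the real projective plane RP^2.)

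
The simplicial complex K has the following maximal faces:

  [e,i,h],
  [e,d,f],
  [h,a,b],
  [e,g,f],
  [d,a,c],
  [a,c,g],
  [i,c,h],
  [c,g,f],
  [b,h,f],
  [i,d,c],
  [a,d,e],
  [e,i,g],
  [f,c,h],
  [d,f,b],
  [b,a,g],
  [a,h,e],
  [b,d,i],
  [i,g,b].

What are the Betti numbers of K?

b_0 = 1, b_1 = 2, b_2 = 1.

We work with the vertex ordering a < b < c < d < e < f < g < h < i. The simplices of K, each written with vertices in increasing order, are:

  0-simplices (9): a, b, c, d, e, f, g, h, i
  1-simplices (27): ab, ac, ad, ae, ag, ah, bd, bf, bg, bh, bi, cd, cf, cg, ch, ci, de, df, di, ef, eg, eh, ei, fg, fh, gi, hi
  2-simplices (18): abg, abh, acd, acg, ade, aeh, bdf, bdi, bfh, bgi, cdi, cfg, cfh, chi, def, efg, egi, ehi

so the chain groups are C_0 ≅ Z^9, C_1 ≅ Z^27, C_2 ≅ Z^18.

Boundary ∂_1: C_1 → C_0 maps an edge to its endpoints' difference, ∂[p,q] = q − p. For instance
  ∂gi = i − g.
This gives a 9×27 integer matrix of rank 8; reducing to Smith normal form yields diagonal entries (1,1,1,1,1,1,1,1).

The boundary map ∂_2: C_2 → C_1 sends each 2-simplex [p,q,r] to [q,r] − [p,r] + [p,q]. For instance
  ∂bdi = di − bi + bd,
  ∂bgi = gi − bi + bg.
The 27×18 boundary matrix has rank 17 and Smith normal form diag(1,1,1,1,1,1,1,1,1,1,1,1,1,1,1,1,1).

From H_k ≅ ker(∂_k) / im(∂_{k+1}) we obtain:

  H_0: rank C_0 − rank ∂_1 = 9 − 8 = 1, and the invariant factors of ∂_1 are all 1, so H_0 = Z.
  H_1: rank ker ∂_1 − rank ∂_2 = (27 − 8) − 17 = 2, and the invariant factors of ∂_2 are all 1, so H_1 = Z^2.
  H_2: rank ker ∂_2 − rank ∂_3 = (18 − 17) − 0 = 1, and there is no ∂_3, so H_2 = Z.

Hence the Betti numbers are b_0 = 1, b_1 = 2, b_2 = 1.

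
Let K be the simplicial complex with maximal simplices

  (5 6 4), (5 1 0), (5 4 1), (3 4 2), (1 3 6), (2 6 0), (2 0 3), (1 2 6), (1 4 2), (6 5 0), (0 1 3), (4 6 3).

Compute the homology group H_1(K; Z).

H_1 = Z/2.

We work with the vertex ordering 0 < 1 < 2 < 3 < 4 < 5 < 6. The simplices of K, each written with vertices in increasing order, are:

  0-simplices (7): [0], [1], [2], [3], [4], [5], [6]
  1-simplices (18): [0,1], [0,2], [0,3], [0,5], [0,6], [1,2], [1,3], [1,4], [1,5], [1,6], [2,3], [2,4], [2,6], [3,4], [3,6], [4,5], [4,6], [5,6]
  2-simplices (12): [0,1,3], [0,1,5], [0,2,3], [0,2,6], [0,5,6], [1,2,4], [1,2,6], [1,3,6], [1,4,5], [2,3,4], [3,4,6], [4,5,6]

so the chain groups are C_0 ≅ Z^7, C_1 ≅ Z^18, C_2 ≅ Z^12.

∂_1: C_1 → C_0 maps an edge to its endpoints' difference, ∂[p,q] = q − p. For instance
  ∂[1,6] = [6] − [1].
As a 7×18 matrix over Z this has rank 6, with invariant factors (1,1,1,1,1,1).

The boundary map ∂_2: C_2 → C_1 sends each 2-simplex [p,q,r] to [q,r] − [p,r] + [p,q]. For instance
  ∂[0,1,3] = [1,3] − [0,3] + [0,1],
  ∂[3,4,6] = [4,6] − [3,6] + [3,4].
This gives a 18×12 integer matrix of rank 12; reducing to Smith normal form yields diagonal entries (1,1,1,1,1,1,1,1,1,1,1,2).

From H_k ≅ ker(∂_k) / im(∂_{k+1}) we obtain:

  H_1: rank ker ∂_1 − rank ∂_2 = (18 − 6) − 12 = 0, and ∂_2 has invariant factor 2 > 1, so H_1 = Z/2.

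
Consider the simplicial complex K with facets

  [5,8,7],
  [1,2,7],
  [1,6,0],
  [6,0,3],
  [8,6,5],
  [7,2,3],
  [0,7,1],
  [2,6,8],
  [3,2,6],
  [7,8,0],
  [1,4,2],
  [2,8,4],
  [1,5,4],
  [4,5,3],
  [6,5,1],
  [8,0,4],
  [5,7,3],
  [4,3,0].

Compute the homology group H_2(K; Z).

H_2 = Z.

We work with the vertex ordering 0 < 1 < 2 < 3 < 4 < 5 < 6 < 7 < 8. The simplices of K, each written with vertices in increasing order, are:

  0-simplices (9): [0], [1], [2], [3], [4], [5], [6], [7], [8]
  1-simplices (27): (27 of them)
  2-simplices (18): [0,1,6], [0,1,7], [0,3,4], [0,3,6], [0,4,8], [0,7,8], [1,2,4], [1,2,7], [1,4,5], [1,5,6], [2,3,6], [2,3,7], [2,4,8], [2,6,8], [3,4,5], [3,5,7], [5,6,8], [5,7,8]

giving chain groups C_0 ≅ Z^9, C_1 ≅ Z^27, C_2 ≅ Z^18.

∂_1: C_1 → C_0 is given by ∂[p,q] = [q] − [p].
The resulting 9×27 matrix has rank 8, and its Smith normal form has invariant factors (1,1,1,1,1,1,1,1).

The boundary map ∂_2: C_2 → C_1 maps a triangle to the signed sum of its edges. For instance
  ∂[0,1,6] = [1,6] − [0,6] + [0,1],
  ∂[2,6,8] = [6,8] − [2,8] + [2,6].
This gives a 27×18 integer matrix of rank 17; reducing to Smith normal form yields diagonal entries (1,1,1,1,1,1,1,1,1,1,1,1,1,1,1,1,1).

Now H_k = ker ∂_k / im ∂_{k+1}, so:

  H_2: rank ker ∂_2 − rank ∂_3 = (18 − 17) − 0 = 1, and there is no ∂_3, so H_2 ≅ Z.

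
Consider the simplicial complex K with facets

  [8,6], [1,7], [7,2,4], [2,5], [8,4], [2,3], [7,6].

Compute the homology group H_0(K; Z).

H_0 ≅ Z.

Order the vertices as 1 < 2 < 3 < 4 < 5 < 6 < 7 < 8. Listing each simplex with vertices in this order, K has dimension 2 with simplices:

  0-simplices (8): [1], [2], [3], [4], [5], [6], [7], [8]
  1-simplices (9): [1,7], [2,3], [2,4], [2,5], [2,7], [4,7], [4,8], [6,7], [6,8]
  2-simplices (1): [2,4,7]

Hence C_0 ≅ Z^8, C_1 ≅ Z^9, C_2 ≅ Z^1.

The boundary map ∂_1: C_1 → C_0 is given by ∂[p,q] = [q] − [p]. For instance
  ∂[2,4] = [4] − [2].
The 8×9 boundary matrix has rank 7 and Smith normal form diag(1,1,1,1,1,1,1).

The boundary map ∂_2: C_2 → C_1 sends each 2-simplex [p,q,r] to [q,r] − [p,r] + [p,q]. For instance
  ∂[2,4,7] = [4,7] − [2,7] + [2,4].
This gives a 9×1 integer matrix of rank 1; reducing to Smith normal form yields diagonal entries (1).

Now H_k = ker ∂_k / im ∂_{k+1}, so:

  H_0: rank C_0 − rank ∂_1 = 8 − 7 = 1, and the invariant factors of ∂_1 are all 1, so H_0 = Z.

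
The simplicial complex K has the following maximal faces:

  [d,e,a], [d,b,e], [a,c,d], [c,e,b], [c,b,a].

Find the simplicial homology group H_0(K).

Take the total order a < b < c < d < e on the vertex set. Then K (dimension 2) consists of the simplices:

  0-simplices (5): a, b, c, d, e
  1-simplices (10): ab, ac, ad, ae, bc, bd, be, cd, ce, de
  2-simplices (5): abc, acd, ade, bce, bde

giving chain groups C_0 ≅ Z^5, C_1 ≅ Z^10, C_2 ≅ Z^5.

The boundary map ∂_1: C_1 → C_0 sends each edge [p,q] (with p < q) to q − p.
This gives a 5×10 integer matrix of rank 4; reducing to Smith normal form yields diagonal entries (1,1,1,1).

Boundary ∂_2: C_2 → C_1 maps a triangle to the signed sum of its edges. For instance
  ∂bce = ce − be + bc,
  ∂ade = de − ae + ad.
The resulting 10×5 matrix has rank 5, and its Smith normal form has invariant factors (1,1,1,1,1).

From H_k ≅ ker(∂_k) / im(∂_{k+1}) we obtain:

  H_0: rank C_0 − rank ∂_1 = 5 − 4 = 1, and the invariant factors of ∂_1 are all 1, so H_0 = Z.

H_0 ≅ Z.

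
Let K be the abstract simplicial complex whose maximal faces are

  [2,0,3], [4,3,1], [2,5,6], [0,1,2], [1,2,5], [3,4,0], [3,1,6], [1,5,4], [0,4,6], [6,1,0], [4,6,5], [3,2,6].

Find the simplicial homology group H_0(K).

Order the vertices as 0 < 1 < 2 < 3 < 4 < 5 < 6. Listing each simplex with vertices in this order, K has dimension 2 with simplices:

  0-simplices (7): [0], [1], [2], [3], [4], [5], [6]
  1-simplices (18): [0,1], [0,2], [0,3], [0,4], [0,6], [1,2], [1,3], [1,4], [1,5], [1,6], [2,3], [2,5], [2,6], [3,4], [3,6], [4,5], [4,6], [5,6]
  2-simplices (12): [0,1,2], [0,1,6], [0,2,3], [0,3,4], [0,4,6], [1,2,5], [1,3,4], [1,3,6], [1,4,5], [2,3,6], [2,5,6], [4,5,6]

so the chain groups are C_0 ≅ Z^7, C_1 ≅ Z^18, C_2 ≅ Z^12.

Boundary ∂_1: C_1 → C_0 sends each edge [p,q] (with p < q) to q − p. For instance
  ∂[4,6] = [6] − [4].
This gives a 7×18 integer matrix of rank 6; reducing to Smith normal form yields diagonal entries (1,1,1,1,1,1).

Boundary ∂_2: C_2 → C_1 sends each 2-simplex [p,q,r] to [q,r] − [p,r] + [p,q]. For instance
  ∂[0,3,4] = [3,4] − [0,4] + [0,3],
  ∂[1,4,5] = [4,5] − [1,5] + [1,4].
This gives a 18×12 integer matrix of rank 12; reducing to Smith normal form yields diagonal entries (1,1,1,1,1,1,1,1,1,1,1,2).

Now H_k = ker ∂_k / im ∂_{k+1}, so:

  H_0: rank C_0 − rank ∂_1 = 7 − 6 = 1, and the invariant factors of ∂_1 are all 1, so H_0 ≅ Z.

(K is a triangulation of the real projective plane RP^2.)

H_0 = Z.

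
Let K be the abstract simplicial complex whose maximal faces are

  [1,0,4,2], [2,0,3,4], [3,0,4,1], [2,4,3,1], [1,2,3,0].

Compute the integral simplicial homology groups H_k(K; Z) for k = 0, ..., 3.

H_0 ≅ Z,  H_1 = 0,  H_2 = 0,  H_3 ≅ Z.

K has 5 vertices, 10 edges, 10 triangles, 5 3-simplices.
rank ∂_0 = 0, rank ∂_1 = 4 ⇒ b_0 = 5 − 0 − 4 = 1; all invariant factors of ∂_1 are 1 so no torsion. So H_0 ≅ Z.
rank ∂_1 = 4, rank ∂_2 = 6 ⇒ b_1 = 10 − 4 − 6 = 0; all invariant factors of ∂_2 are 1 so no torsion. So H_1 ≅ 0.
rank ∂_2 = 6, rank ∂_3 = 4 ⇒ b_2 = 10 − 6 − 4 = 0; all invariant factors of ∂_3 are 1 so no torsion. So H_2 ≅ 0.
rank ∂_3 = 4, rank ∂_4 = 0 ⇒ b_3 = 5 − 4 − 0 = 1. So H_3 ≅ Z.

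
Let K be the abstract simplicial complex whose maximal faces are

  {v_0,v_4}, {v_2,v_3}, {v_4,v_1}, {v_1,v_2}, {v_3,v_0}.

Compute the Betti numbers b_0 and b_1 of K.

Fix the vertex order v_0 < v_1 < v_2 < v_3 < v_4 and write every simplex with vertices in increasing order. Then dim K = 1 and the simplices of K are:

  0-simplices (5): [v_0], [v_1], [v_2], [v_3], [v_4]
  1-simplices (5): [v_0,v_3], [v_0,v_4], [v_1,v_2], [v_1,v_4], [v_2,v_3]

giving chain groups C_0 ≅ Z^5, C_1 ≅ Z^5.

∂_1: C_1 → C_0 maps an edge to its endpoints' difference, ∂[p,q] = q − p. For instance
  ∂[v_1,v_2] = [v_2] − [v_1].
The 5×5 boundary matrix has rank 4 and Smith normal form diag(1,1,1,1).

Computing H_k = (kernel of ∂_k) / (image of ∂_{k+1}):

  H_0: rank C_0 − rank ∂_1 = 5 − 4 = 1, and the invariant factors of ∂_1 are all 1, so H_0 = Z.
  H_1: rank ker ∂_1 − rank ∂_2 = (5 − 4) − 0 = 1, and there is no ∂_2, so H_1 = Z.

(K is a triangulation of the circle S^1.)

Hence the Betti numbers are b_0 = 1, b_1 = 1.

b_0 = 1, b_1 = 1.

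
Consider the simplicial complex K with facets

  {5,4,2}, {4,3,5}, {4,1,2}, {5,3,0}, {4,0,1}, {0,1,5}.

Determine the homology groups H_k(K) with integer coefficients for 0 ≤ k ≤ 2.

H_0 = Z,  H_1 = Z,  H_2 = 0.

Fix the vertex order 0 < 1 < 2 < 3 < 4 < 5 and write every simplex with vertices in increasing order. Then dim K = 2 and the simplices of K are:

  0-simplices (6): [0], [1], [2], [3], [4], [5]
  1-simplices (12): [0,1], [0,3], [0,4], [0,5], [1,2], [1,4], [1,5], [2,4], [2,5], [3,4], [3,5], [4,5]
  2-simplices (6): [0,1,4], [0,1,5], [0,3,5], [1,2,4], [2,4,5], [3,4,5]

giving chain groups C_0 ≅ Z^6, C_1 ≅ Z^12, C_2 ≅ Z^6.

Boundary ∂_1: C_1 → C_0 sends each edge [p,q] (with p < q) to q − p.
The 6×12 boundary matrix has rank 5 and Smith normal form diag(1,1,1,1,1).

The boundary map ∂_2: C_2 → C_1 sends each 2-simplex [p,q,r] to [q,r] − [p,r] + [p,q]. For instance
  ∂[3,4,5] = [4,5] − [3,5] + [3,4],
  ∂[0,1,5] = [1,5] − [0,5] + [0,1].
The resulting 12×6 matrix has rank 6, and its Smith normal form has invariant factors (1,1,1,1,1,1).

Computing H_k = (kernel of ∂_k) / (image of ∂_{k+1}):

  H_0: rank C_0 − rank ∂_1 = 6 − 5 = 1, and the invariant factors of ∂_1 are all 1, so H_0 ≅ Z.
  H_1: rank ker ∂_1 − rank ∂_2 = (12 − 5) − 6 = 1, and the invariant factors of ∂_2 are all 1, so H_1 ≅ Z.
  H_2: rank ker ∂_2 − rank ∂_3 = (6 − 6) − 0 = 0, and there is no ∂_3, so H_2 ≅ 0.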